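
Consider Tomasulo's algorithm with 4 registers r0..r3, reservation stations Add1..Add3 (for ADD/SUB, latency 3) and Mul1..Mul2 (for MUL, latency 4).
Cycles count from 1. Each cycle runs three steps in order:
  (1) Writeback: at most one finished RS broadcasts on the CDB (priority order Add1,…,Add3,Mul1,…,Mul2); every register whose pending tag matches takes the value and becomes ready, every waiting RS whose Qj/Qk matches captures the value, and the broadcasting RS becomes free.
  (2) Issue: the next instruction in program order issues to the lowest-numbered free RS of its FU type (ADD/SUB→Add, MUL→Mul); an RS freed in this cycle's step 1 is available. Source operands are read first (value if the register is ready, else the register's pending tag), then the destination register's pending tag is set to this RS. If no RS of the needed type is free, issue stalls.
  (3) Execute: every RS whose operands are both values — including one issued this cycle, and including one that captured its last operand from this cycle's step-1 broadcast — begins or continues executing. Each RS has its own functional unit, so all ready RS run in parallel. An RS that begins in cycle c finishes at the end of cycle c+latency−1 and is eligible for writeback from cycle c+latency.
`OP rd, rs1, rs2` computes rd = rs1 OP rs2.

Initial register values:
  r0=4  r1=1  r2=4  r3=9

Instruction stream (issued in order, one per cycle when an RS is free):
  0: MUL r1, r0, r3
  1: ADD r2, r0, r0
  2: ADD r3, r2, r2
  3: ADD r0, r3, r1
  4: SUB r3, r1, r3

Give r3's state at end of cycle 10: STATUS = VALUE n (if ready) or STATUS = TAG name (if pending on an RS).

c1: issue MUL r1<-Mul1 | r0:4,r1:Mul1,r2:4,r3:9
c2: issue ADD r2<-Add1 | r0:4,r1:Mul1,r2:Add1,r3:9
c3: issue ADD r3<-Add2 | r0:4,r1:Mul1,r2:Add1,r3:Add2
c4: issue ADD r0<-Add3 | r0:Add3,r1:Mul1,r2:Add1,r3:Add2
c5: CDB Add1=8; issue SUB r3<-Add1 | r0:Add3,r1:Mul1,r2:8,r3:Add1
c6: CDB Mul1=36 | r0:Add3,r1:36,r2:8,r3:Add1
c7: - | r0:Add3,r1:36,r2:8,r3:Add1
c8: CDB Add2=16 | r0:Add3,r1:36,r2:8,r3:Add1
c9: - | r0:Add3,r1:36,r2:8,r3:Add1
c10: - | r0:Add3,r1:36,r2:8,r3:Add1

STATUS = TAG Add1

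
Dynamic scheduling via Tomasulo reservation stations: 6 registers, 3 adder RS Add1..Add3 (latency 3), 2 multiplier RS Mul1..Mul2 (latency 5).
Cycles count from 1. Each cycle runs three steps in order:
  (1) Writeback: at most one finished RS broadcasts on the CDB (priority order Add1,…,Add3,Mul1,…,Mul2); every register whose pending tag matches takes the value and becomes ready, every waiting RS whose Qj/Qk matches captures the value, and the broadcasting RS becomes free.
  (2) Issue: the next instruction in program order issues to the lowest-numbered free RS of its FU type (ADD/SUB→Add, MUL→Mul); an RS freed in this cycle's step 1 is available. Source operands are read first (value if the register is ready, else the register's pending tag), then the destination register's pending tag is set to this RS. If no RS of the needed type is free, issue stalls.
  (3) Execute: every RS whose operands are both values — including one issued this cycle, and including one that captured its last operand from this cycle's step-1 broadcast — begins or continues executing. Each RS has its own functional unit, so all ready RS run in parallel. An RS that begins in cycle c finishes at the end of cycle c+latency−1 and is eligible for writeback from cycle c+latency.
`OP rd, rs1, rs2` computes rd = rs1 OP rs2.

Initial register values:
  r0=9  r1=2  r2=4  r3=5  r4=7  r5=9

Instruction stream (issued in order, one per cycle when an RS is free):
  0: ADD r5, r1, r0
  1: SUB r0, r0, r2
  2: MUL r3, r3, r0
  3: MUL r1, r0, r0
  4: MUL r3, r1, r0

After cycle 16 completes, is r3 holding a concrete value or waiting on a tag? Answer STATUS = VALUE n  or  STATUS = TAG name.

  c1: issue ADD r5<-Add1  regs: r0:9,r1:2,r2:4,r3:5,r4:7,r5:Add1
  c2: issue SUB r0<-Add2  regs: r0:Add2,r1:2,r2:4,r3:5,r4:7,r5:Add1
  c3: issue MUL r3<-Mul1  regs: r0:Add2,r1:2,r2:4,r3:Mul1,r4:7,r5:Add1
  c4: CDB Add1=11; issue MUL r1<-Mul2  regs: r0:Add2,r1:Mul2,r2:4,r3:Mul1,r4:7,r5:11
  c5: CDB Add2=5; stall  regs: r0:5,r1:Mul2,r2:4,r3:Mul1,r4:7,r5:11
  c6: stall  regs: r0:5,r1:Mul2,r2:4,r3:Mul1,r4:7,r5:11
  c7: stall  regs: r0:5,r1:Mul2,r2:4,r3:Mul1,r4:7,r5:11
  c8: stall  regs: r0:5,r1:Mul2,r2:4,r3:Mul1,r4:7,r5:11
  c9: stall  regs: r0:5,r1:Mul2,r2:4,r3:Mul1,r4:7,r5:11
  c10: CDB Mul1=25; issue MUL r3<-Mul1  regs: r0:5,r1:Mul2,r2:4,r3:Mul1,r4:7,r5:11
  c11: CDB Mul2=25  regs: r0:5,r1:25,r2:4,r3:Mul1,r4:7,r5:11
  c12: -  regs: r0:5,r1:25,r2:4,r3:Mul1,r4:7,r5:11
  c13: -  regs: r0:5,r1:25,r2:4,r3:Mul1,r4:7,r5:11
  c14: -  regs: r0:5,r1:25,r2:4,r3:Mul1,r4:7,r5:11
  c15: -  regs: r0:5,r1:25,r2:4,r3:Mul1,r4:7,r5:11
  c16: CDB Mul1=125  regs: r0:5,r1:25,r2:4,r3:125,r4:7,r5:11

STATUS = VALUE 125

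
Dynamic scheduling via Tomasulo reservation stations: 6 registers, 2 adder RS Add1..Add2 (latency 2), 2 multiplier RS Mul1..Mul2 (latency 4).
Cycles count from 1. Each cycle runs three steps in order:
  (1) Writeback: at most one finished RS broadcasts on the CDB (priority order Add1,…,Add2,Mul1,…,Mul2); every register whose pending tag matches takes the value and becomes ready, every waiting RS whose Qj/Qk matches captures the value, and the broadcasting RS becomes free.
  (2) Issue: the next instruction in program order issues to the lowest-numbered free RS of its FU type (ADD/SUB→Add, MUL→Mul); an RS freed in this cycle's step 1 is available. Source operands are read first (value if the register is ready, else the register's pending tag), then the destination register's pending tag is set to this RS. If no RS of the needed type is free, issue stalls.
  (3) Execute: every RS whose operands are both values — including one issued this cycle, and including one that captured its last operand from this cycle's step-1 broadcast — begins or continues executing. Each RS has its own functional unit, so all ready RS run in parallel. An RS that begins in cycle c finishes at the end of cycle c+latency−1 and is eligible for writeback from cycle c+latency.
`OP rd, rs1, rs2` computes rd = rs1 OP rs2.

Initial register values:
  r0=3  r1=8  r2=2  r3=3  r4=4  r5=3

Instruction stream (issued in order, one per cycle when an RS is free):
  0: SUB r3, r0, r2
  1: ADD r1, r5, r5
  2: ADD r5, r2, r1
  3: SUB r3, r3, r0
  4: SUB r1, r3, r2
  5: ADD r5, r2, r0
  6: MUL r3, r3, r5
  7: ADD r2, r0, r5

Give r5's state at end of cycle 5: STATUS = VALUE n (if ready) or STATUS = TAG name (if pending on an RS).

c1: issue SUB r3<-Add1 | r0:3,r1:8,r2:2,r3:Add1,r4:4,r5:3
c2: issue ADD r1<-Add2 | r0:3,r1:Add2,r2:2,r3:Add1,r4:4,r5:3
c3: CDB Add1=1; issue ADD r5<-Add1 | r0:3,r1:Add2,r2:2,r3:1,r4:4,r5:Add1
c4: CDB Add2=6; issue SUB r3<-Add2 | r0:3,r1:6,r2:2,r3:Add2,r4:4,r5:Add1
c5: stall | r0:3,r1:6,r2:2,r3:Add2,r4:4,r5:Add1

STATUS = TAG Add1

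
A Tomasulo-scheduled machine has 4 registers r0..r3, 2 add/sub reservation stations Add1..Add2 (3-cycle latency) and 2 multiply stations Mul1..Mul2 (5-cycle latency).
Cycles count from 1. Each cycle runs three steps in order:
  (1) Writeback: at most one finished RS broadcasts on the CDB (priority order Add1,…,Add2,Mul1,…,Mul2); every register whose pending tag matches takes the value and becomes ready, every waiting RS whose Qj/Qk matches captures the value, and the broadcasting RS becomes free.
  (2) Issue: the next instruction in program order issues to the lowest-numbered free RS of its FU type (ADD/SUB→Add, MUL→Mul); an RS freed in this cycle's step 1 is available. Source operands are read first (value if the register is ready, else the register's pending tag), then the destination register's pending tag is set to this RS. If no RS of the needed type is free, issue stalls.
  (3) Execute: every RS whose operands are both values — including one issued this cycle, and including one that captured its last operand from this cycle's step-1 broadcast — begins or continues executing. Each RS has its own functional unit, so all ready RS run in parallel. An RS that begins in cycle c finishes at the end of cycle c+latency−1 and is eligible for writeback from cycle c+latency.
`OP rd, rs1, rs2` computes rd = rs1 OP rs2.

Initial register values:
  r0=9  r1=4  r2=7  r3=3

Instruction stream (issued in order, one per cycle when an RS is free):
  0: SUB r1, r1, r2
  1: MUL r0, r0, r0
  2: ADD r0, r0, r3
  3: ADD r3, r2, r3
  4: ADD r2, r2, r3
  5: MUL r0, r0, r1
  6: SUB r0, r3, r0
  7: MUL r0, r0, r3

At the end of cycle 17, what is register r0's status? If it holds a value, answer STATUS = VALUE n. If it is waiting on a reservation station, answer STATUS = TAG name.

STATUS = TAG Mul2

cycle 1: issue SUB r1<-Add1 // r0:9,r1:Add1,r2:7,r3:3
cycle 2: issue MUL r0<-Mul1 // r0:Mul1,r1:Add1,r2:7,r3:3
cycle 3: issue ADD r0<-Add2 // r0:Add2,r1:Add1,r2:7,r3:3
cycle 4: CDB Add1=-3; issue ADD r3<-Add1 // r0:Add2,r1:-3,r2:7,r3:Add1
cycle 5: stall // r0:Add2,r1:-3,r2:7,r3:Add1
cycle 6: stall // r0:Add2,r1:-3,r2:7,r3:Add1
cycle 7: CDB Add1=10; issue ADD r2<-Add1 // r0:Add2,r1:-3,r2:Add1,r3:10
cycle 8: CDB Mul1=81; issue MUL r0<-Mul1 // r0:Mul1,r1:-3,r2:Add1,r3:10
cycle 9: stall // r0:Mul1,r1:-3,r2:Add1,r3:10
cycle 10: CDB Add1=17; issue SUB r0<-Add1 // r0:Add1,r1:-3,r2:17,r3:10
cycle 11: CDB Add2=84; issue MUL r0<-Mul2 // r0:Mul2,r1:-3,r2:17,r3:10
cycle 12: - // r0:Mul2,r1:-3,r2:17,r3:10
cycle 13: - // r0:Mul2,r1:-3,r2:17,r3:10
cycle 14: - // r0:Mul2,r1:-3,r2:17,r3:10
cycle 15: - // r0:Mul2,r1:-3,r2:17,r3:10
cycle 16: CDB Mul1=-252 // r0:Mul2,r1:-3,r2:17,r3:10
cycle 17: - // r0:Mul2,r1:-3,r2:17,r3:10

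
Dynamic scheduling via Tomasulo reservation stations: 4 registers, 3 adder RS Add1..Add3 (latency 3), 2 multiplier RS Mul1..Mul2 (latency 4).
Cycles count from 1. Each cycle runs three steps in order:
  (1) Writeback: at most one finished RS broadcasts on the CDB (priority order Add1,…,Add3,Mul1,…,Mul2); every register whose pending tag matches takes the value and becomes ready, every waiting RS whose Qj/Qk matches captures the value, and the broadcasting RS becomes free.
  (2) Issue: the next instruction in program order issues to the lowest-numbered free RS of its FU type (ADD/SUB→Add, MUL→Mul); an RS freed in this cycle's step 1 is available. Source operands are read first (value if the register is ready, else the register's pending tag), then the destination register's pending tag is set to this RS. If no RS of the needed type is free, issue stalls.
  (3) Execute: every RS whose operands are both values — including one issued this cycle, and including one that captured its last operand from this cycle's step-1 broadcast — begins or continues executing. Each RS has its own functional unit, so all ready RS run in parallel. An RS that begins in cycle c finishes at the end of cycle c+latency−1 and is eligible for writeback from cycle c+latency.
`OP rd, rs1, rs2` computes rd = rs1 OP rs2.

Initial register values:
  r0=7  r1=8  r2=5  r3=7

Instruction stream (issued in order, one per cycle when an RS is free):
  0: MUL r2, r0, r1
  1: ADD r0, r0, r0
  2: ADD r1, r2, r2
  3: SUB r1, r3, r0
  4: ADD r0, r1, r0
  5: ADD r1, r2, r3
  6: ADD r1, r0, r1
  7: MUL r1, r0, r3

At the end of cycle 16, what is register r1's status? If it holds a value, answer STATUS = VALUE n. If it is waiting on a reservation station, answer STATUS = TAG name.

STATUS = VALUE 49

  c1: issue MUL r2<-Mul1  regs: r0:7,r1:8,r2:Mul1,r3:7
  c2: issue ADD r0<-Add1  regs: r0:Add1,r1:8,r2:Mul1,r3:7
  c3: issue ADD r1<-Add2  regs: r0:Add1,r1:Add2,r2:Mul1,r3:7
  c4: issue SUB r1<-Add3  regs: r0:Add1,r1:Add3,r2:Mul1,r3:7
  c5: CDB Add1=14; issue ADD r0<-Add1  regs: r0:Add1,r1:Add3,r2:Mul1,r3:7
  c6: CDB Mul1=56; stall  regs: r0:Add1,r1:Add3,r2:56,r3:7
  c7: stall  regs: r0:Add1,r1:Add3,r2:56,r3:7
  c8: CDB Add3=-7; issue ADD r1<-Add3  regs: r0:Add1,r1:Add3,r2:56,r3:7
  c9: CDB Add2=112; issue ADD r1<-Add2  regs: r0:Add1,r1:Add2,r2:56,r3:7
  c10: issue MUL r1<-Mul1  regs: r0:Add1,r1:Mul1,r2:56,r3:7
  c11: CDB Add1=7  regs: r0:7,r1:Mul1,r2:56,r3:7
  c12: CDB Add3=63  regs: r0:7,r1:Mul1,r2:56,r3:7
  c13: -  regs: r0:7,r1:Mul1,r2:56,r3:7
  c14: -  regs: r0:7,r1:Mul1,r2:56,r3:7
  c15: CDB Add2=70  regs: r0:7,r1:Mul1,r2:56,r3:7
  c16: CDB Mul1=49  regs: r0:7,r1:49,r2:56,r3:7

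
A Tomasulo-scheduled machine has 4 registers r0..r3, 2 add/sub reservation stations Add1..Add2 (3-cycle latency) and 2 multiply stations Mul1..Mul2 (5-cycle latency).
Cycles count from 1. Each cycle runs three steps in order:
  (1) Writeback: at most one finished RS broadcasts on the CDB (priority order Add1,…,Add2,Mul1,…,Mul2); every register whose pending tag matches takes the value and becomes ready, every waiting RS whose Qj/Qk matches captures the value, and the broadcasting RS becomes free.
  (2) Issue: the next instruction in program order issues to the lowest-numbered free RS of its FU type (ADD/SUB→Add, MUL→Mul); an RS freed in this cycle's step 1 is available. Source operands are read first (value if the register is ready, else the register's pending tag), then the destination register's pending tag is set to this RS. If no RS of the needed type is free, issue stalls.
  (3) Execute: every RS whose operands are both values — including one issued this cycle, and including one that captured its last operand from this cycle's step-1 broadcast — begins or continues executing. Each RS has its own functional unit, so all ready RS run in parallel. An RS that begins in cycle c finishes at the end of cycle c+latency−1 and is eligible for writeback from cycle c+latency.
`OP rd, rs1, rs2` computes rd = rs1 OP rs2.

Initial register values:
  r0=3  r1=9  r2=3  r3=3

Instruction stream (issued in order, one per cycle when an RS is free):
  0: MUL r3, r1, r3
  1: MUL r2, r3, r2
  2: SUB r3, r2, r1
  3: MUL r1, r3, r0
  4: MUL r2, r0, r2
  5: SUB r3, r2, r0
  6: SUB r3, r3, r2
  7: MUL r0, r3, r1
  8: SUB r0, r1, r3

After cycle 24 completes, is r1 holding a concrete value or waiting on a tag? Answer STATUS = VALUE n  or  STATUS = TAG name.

c1: issue MUL r3<-Mul1 | r0:3,r1:9,r2:3,r3:Mul1
c2: issue MUL r2<-Mul2 | r0:3,r1:9,r2:Mul2,r3:Mul1
c3: issue SUB r3<-Add1 | r0:3,r1:9,r2:Mul2,r3:Add1
c4: stall | r0:3,r1:9,r2:Mul2,r3:Add1
c5: stall | r0:3,r1:9,r2:Mul2,r3:Add1
c6: CDB Mul1=27; issue MUL r1<-Mul1 | r0:3,r1:Mul1,r2:Mul2,r3:Add1
c7: stall | r0:3,r1:Mul1,r2:Mul2,r3:Add1
c8: stall | r0:3,r1:Mul1,r2:Mul2,r3:Add1
c9: stall | r0:3,r1:Mul1,r2:Mul2,r3:Add1
c10: stall | r0:3,r1:Mul1,r2:Mul2,r3:Add1
c11: CDB Mul2=81; issue MUL r2<-Mul2 | r0:3,r1:Mul1,r2:Mul2,r3:Add1
c12: issue SUB r3<-Add2 | r0:3,r1:Mul1,r2:Mul2,r3:Add2
c13: stall | r0:3,r1:Mul1,r2:Mul2,r3:Add2
c14: CDB Add1=72; issue SUB r3<-Add1 | r0:3,r1:Mul1,r2:Mul2,r3:Add1
c15: stall | r0:3,r1:Mul1,r2:Mul2,r3:Add1
c16: CDB Mul2=243; issue MUL r0<-Mul2 | r0:Mul2,r1:Mul1,r2:243,r3:Add1
c17: stall | r0:Mul2,r1:Mul1,r2:243,r3:Add1
c18: stall | r0:Mul2,r1:Mul1,r2:243,r3:Add1
c19: CDB Add2=240; issue SUB r0<-Add2 | r0:Add2,r1:Mul1,r2:243,r3:Add1
c20: CDB Mul1=216 | r0:Add2,r1:216,r2:243,r3:Add1
c21: - | r0:Add2,r1:216,r2:243,r3:Add1
c22: CDB Add1=-3 | r0:Add2,r1:216,r2:243,r3:-3
c23: - | r0:Add2,r1:216,r2:243,r3:-3
c24: - | r0:Add2,r1:216,r2:243,r3:-3

STATUS = VALUE 216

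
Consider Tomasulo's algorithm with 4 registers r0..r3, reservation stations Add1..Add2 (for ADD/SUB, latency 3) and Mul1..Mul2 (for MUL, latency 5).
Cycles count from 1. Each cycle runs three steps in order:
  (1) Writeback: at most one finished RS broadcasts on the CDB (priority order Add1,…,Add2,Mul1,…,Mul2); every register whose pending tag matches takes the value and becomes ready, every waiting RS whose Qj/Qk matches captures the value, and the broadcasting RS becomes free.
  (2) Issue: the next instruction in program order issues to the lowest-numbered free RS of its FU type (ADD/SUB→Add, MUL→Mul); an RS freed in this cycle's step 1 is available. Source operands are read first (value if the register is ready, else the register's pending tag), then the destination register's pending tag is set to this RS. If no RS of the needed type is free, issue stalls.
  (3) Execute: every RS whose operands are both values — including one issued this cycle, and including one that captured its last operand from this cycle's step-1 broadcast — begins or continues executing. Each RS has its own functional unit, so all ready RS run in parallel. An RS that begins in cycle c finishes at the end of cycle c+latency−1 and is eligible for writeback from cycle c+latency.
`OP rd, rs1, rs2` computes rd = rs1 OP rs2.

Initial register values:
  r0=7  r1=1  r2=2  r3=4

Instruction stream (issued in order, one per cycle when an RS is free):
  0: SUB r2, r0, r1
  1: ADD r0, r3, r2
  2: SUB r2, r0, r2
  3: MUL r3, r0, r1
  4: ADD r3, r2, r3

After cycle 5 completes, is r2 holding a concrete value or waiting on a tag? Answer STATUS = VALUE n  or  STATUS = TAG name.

STATUS = TAG Add1

  c1: issue SUB r2<-Add1  regs: r0:7,r1:1,r2:Add1,r3:4
  c2: issue ADD r0<-Add2  regs: r0:Add2,r1:1,r2:Add1,r3:4
  c3: stall  regs: r0:Add2,r1:1,r2:Add1,r3:4
  c4: CDB Add1=6; issue SUB r2<-Add1  regs: r0:Add2,r1:1,r2:Add1,r3:4
  c5: issue MUL r3<-Mul1  regs: r0:Add2,r1:1,r2:Add1,r3:Mul1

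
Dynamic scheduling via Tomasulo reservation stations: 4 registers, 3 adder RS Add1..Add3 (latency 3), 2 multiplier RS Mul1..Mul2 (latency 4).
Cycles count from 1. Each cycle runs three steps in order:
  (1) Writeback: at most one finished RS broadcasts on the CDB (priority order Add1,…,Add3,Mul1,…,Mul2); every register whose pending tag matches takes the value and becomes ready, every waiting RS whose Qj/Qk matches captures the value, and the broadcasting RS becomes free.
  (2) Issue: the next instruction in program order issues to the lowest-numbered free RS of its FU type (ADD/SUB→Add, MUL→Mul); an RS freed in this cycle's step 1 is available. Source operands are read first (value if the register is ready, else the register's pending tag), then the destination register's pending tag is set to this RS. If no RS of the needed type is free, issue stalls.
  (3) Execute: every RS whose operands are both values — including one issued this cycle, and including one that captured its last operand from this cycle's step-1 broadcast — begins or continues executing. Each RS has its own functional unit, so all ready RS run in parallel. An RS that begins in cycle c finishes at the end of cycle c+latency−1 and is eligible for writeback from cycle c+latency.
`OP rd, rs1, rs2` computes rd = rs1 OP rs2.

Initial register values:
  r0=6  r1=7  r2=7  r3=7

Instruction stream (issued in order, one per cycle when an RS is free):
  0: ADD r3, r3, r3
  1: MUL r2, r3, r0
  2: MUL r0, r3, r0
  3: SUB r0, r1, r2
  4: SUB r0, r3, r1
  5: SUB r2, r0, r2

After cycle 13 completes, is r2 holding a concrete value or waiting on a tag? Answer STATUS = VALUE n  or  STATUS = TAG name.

c1: issue ADD r3<-Add1 | r0:6,r1:7,r2:7,r3:Add1
c2: issue MUL r2<-Mul1 | r0:6,r1:7,r2:Mul1,r3:Add1
c3: issue MUL r0<-Mul2 | r0:Mul2,r1:7,r2:Mul1,r3:Add1
c4: CDB Add1=14; issue SUB r0<-Add1 | r0:Add1,r1:7,r2:Mul1,r3:14
c5: issue SUB r0<-Add2 | r0:Add2,r1:7,r2:Mul1,r3:14
c6: issue SUB r2<-Add3 | r0:Add2,r1:7,r2:Add3,r3:14
c7: - | r0:Add2,r1:7,r2:Add3,r3:14
c8: CDB Add2=7 | r0:7,r1:7,r2:Add3,r3:14
c9: CDB Mul1=84 | r0:7,r1:7,r2:Add3,r3:14
c10: CDB Mul2=84 | r0:7,r1:7,r2:Add3,r3:14
c11: - | r0:7,r1:7,r2:Add3,r3:14
c12: CDB Add1=-77 | r0:7,r1:7,r2:Add3,r3:14
c13: CDB Add3=-77 | r0:7,r1:7,r2:-77,r3:14

STATUS = VALUE -77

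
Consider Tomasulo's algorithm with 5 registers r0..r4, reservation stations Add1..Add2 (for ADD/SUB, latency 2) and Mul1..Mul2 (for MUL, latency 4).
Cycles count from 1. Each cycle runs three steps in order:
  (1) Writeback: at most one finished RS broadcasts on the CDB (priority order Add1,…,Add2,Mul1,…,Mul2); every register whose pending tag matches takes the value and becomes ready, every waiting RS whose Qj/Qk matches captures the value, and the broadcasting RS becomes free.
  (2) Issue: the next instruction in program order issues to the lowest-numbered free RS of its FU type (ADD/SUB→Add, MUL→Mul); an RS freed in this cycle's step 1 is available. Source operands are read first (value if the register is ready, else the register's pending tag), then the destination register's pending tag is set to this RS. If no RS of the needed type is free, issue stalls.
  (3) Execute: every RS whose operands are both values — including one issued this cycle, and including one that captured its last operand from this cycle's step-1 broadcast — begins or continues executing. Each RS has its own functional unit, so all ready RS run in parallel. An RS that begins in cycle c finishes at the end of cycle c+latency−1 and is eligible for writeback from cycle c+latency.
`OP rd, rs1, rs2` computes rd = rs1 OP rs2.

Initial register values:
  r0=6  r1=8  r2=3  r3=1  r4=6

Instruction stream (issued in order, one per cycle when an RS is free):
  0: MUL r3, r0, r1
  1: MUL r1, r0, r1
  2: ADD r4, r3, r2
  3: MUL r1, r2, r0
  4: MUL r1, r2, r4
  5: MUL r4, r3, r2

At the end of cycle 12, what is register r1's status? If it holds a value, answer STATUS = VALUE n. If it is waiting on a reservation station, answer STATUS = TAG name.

c1: issue MUL r3<-Mul1 | r0:6,r1:8,r2:3,r3:Mul1,r4:6
c2: issue MUL r1<-Mul2 | r0:6,r1:Mul2,r2:3,r3:Mul1,r4:6
c3: issue ADD r4<-Add1 | r0:6,r1:Mul2,r2:3,r3:Mul1,r4:Add1
c4: stall | r0:6,r1:Mul2,r2:3,r3:Mul1,r4:Add1
c5: CDB Mul1=48; issue MUL r1<-Mul1 | r0:6,r1:Mul1,r2:3,r3:48,r4:Add1
c6: CDB Mul2=48; issue MUL r1<-Mul2 | r0:6,r1:Mul2,r2:3,r3:48,r4:Add1
c7: CDB Add1=51; stall | r0:6,r1:Mul2,r2:3,r3:48,r4:51
c8: stall | r0:6,r1:Mul2,r2:3,r3:48,r4:51
c9: CDB Mul1=18; issue MUL r4<-Mul1 | r0:6,r1:Mul2,r2:3,r3:48,r4:Mul1
c10: - | r0:6,r1:Mul2,r2:3,r3:48,r4:Mul1
c11: CDB Mul2=153 | r0:6,r1:153,r2:3,r3:48,r4:Mul1
c12: - | r0:6,r1:153,r2:3,r3:48,r4:Mul1

STATUS = VALUE 153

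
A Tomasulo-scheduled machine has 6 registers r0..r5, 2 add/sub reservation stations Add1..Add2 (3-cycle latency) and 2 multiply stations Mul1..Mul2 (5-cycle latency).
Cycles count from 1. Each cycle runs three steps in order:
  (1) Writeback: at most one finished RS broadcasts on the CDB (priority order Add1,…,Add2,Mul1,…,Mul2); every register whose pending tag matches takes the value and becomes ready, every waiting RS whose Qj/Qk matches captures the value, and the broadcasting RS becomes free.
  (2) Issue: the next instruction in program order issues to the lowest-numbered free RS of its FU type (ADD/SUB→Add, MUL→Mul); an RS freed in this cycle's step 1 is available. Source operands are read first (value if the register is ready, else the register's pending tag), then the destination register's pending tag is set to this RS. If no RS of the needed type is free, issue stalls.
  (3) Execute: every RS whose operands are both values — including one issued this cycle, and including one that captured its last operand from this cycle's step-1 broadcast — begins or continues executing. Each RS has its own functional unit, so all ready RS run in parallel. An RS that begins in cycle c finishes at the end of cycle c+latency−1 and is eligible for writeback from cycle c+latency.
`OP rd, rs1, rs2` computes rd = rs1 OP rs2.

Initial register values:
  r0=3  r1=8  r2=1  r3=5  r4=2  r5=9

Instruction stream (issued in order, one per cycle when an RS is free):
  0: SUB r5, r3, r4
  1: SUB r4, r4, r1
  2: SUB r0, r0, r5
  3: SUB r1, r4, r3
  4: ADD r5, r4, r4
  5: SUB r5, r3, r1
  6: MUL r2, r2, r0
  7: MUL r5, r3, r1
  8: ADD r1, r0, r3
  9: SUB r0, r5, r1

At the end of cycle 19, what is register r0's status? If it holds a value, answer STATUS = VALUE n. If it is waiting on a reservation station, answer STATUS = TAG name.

cycle 1: issue SUB r5<-Add1 // r0:3,r1:8,r2:1,r3:5,r4:2,r5:Add1
cycle 2: issue SUB r4<-Add2 // r0:3,r1:8,r2:1,r3:5,r4:Add2,r5:Add1
cycle 3: stall // r0:3,r1:8,r2:1,r3:5,r4:Add2,r5:Add1
cycle 4: CDB Add1=3; issue SUB r0<-Add1 // r0:Add1,r1:8,r2:1,r3:5,r4:Add2,r5:3
cycle 5: CDB Add2=-6; issue SUB r1<-Add2 // r0:Add1,r1:Add2,r2:1,r3:5,r4:-6,r5:3
cycle 6: stall // r0:Add1,r1:Add2,r2:1,r3:5,r4:-6,r5:3
cycle 7: CDB Add1=0; issue ADD r5<-Add1 // r0:0,r1:Add2,r2:1,r3:5,r4:-6,r5:Add1
cycle 8: CDB Add2=-11; issue SUB r5<-Add2 // r0:0,r1:-11,r2:1,r3:5,r4:-6,r5:Add2
cycle 9: issue MUL r2<-Mul1 // r0:0,r1:-11,r2:Mul1,r3:5,r4:-6,r5:Add2
cycle 10: CDB Add1=-12; issue MUL r5<-Mul2 // r0:0,r1:-11,r2:Mul1,r3:5,r4:-6,r5:Mul2
cycle 11: CDB Add2=16; issue ADD r1<-Add1 // r0:0,r1:Add1,r2:Mul1,r3:5,r4:-6,r5:Mul2
cycle 12: issue SUB r0<-Add2 // r0:Add2,r1:Add1,r2:Mul1,r3:5,r4:-6,r5:Mul2
cycle 13: - // r0:Add2,r1:Add1,r2:Mul1,r3:5,r4:-6,r5:Mul2
cycle 14: CDB Add1=5 // r0:Add2,r1:5,r2:Mul1,r3:5,r4:-6,r5:Mul2
cycle 15: CDB Mul1=0 // r0:Add2,r1:5,r2:0,r3:5,r4:-6,r5:Mul2
cycle 16: CDB Mul2=-55 // r0:Add2,r1:5,r2:0,r3:5,r4:-6,r5:-55
cycle 17: - // r0:Add2,r1:5,r2:0,r3:5,r4:-6,r5:-55
cycle 18: - // r0:Add2,r1:5,r2:0,r3:5,r4:-6,r5:-55
cycle 19: CDB Add2=-60 // r0:-60,r1:5,r2:0,r3:5,r4:-6,r5:-55

STATUS = VALUE -60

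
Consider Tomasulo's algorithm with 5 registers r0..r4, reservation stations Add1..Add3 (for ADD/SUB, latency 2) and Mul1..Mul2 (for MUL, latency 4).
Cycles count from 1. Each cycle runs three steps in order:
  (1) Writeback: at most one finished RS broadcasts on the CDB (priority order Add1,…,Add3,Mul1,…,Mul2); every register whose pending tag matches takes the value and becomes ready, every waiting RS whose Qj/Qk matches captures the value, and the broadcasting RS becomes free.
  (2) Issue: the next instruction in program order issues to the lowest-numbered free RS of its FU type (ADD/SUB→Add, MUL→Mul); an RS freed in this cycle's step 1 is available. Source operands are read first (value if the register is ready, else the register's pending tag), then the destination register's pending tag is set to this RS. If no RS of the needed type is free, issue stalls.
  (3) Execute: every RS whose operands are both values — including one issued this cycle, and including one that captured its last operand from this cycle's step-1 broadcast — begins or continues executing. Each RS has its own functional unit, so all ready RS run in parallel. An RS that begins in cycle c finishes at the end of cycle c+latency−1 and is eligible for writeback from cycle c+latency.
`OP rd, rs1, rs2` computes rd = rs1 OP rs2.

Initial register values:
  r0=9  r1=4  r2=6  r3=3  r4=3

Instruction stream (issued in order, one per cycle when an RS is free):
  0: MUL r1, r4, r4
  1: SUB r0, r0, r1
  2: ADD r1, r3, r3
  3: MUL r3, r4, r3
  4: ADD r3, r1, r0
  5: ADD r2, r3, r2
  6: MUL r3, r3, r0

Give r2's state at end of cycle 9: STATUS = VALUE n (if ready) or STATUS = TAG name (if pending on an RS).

cycle 1: issue MUL r1<-Mul1 // r0:9,r1:Mul1,r2:6,r3:3,r4:3
cycle 2: issue SUB r0<-Add1 // r0:Add1,r1:Mul1,r2:6,r3:3,r4:3
cycle 3: issue ADD r1<-Add2 // r0:Add1,r1:Add2,r2:6,r3:3,r4:3
cycle 4: issue MUL r3<-Mul2 // r0:Add1,r1:Add2,r2:6,r3:Mul2,r4:3
cycle 5: CDB Add2=6; issue ADD r3<-Add2 // r0:Add1,r1:6,r2:6,r3:Add2,r4:3
cycle 6: CDB Mul1=9; issue ADD r2<-Add3 // r0:Add1,r1:6,r2:Add3,r3:Add2,r4:3
cycle 7: issue MUL r3<-Mul1 // r0:Add1,r1:6,r2:Add3,r3:Mul1,r4:3
cycle 8: CDB Add1=0 // r0:0,r1:6,r2:Add3,r3:Mul1,r4:3
cycle 9: CDB Mul2=9 // r0:0,r1:6,r2:Add3,r3:Mul1,r4:3

STATUS = TAG Add3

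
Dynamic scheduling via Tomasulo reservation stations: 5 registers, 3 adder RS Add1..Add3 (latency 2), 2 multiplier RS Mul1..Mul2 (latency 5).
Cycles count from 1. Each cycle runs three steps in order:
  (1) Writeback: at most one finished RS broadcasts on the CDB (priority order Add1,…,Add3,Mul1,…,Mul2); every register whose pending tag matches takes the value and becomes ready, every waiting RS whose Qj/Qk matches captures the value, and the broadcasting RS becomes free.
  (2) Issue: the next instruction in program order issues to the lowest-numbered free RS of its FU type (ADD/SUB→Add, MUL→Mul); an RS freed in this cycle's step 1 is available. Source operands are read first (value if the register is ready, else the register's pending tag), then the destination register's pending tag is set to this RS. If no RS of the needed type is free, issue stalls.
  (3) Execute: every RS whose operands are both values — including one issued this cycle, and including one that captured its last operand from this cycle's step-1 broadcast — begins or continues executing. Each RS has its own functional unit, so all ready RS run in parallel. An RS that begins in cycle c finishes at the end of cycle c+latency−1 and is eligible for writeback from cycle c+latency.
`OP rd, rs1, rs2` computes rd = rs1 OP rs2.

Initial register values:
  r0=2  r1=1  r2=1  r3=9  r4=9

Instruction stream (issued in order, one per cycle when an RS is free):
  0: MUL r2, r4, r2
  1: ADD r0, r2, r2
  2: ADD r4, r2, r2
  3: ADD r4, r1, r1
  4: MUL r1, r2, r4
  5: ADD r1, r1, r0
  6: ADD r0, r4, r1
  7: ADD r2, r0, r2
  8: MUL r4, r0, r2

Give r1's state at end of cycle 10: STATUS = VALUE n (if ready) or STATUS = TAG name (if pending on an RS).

STATUS = TAG Add3

cycle 1: issue MUL r2<-Mul1 // r0:2,r1:1,r2:Mul1,r3:9,r4:9
cycle 2: issue ADD r0<-Add1 // r0:Add1,r1:1,r2:Mul1,r3:9,r4:9
cycle 3: issue ADD r4<-Add2 // r0:Add1,r1:1,r2:Mul1,r3:9,r4:Add2
cycle 4: issue ADD r4<-Add3 // r0:Add1,r1:1,r2:Mul1,r3:9,r4:Add3
cycle 5: issue MUL r1<-Mul2 // r0:Add1,r1:Mul2,r2:Mul1,r3:9,r4:Add3
cycle 6: CDB Add3=2; issue ADD r1<-Add3 // r0:Add1,r1:Add3,r2:Mul1,r3:9,r4:2
cycle 7: CDB Mul1=9; stall // r0:Add1,r1:Add3,r2:9,r3:9,r4:2
cycle 8: stall // r0:Add1,r1:Add3,r2:9,r3:9,r4:2
cycle 9: CDB Add1=18; issue ADD r0<-Add1 // r0:Add1,r1:Add3,r2:9,r3:9,r4:2
cycle 10: CDB Add2=18; issue ADD r2<-Add2 // r0:Add1,r1:Add3,r2:Add2,r3:9,r4:2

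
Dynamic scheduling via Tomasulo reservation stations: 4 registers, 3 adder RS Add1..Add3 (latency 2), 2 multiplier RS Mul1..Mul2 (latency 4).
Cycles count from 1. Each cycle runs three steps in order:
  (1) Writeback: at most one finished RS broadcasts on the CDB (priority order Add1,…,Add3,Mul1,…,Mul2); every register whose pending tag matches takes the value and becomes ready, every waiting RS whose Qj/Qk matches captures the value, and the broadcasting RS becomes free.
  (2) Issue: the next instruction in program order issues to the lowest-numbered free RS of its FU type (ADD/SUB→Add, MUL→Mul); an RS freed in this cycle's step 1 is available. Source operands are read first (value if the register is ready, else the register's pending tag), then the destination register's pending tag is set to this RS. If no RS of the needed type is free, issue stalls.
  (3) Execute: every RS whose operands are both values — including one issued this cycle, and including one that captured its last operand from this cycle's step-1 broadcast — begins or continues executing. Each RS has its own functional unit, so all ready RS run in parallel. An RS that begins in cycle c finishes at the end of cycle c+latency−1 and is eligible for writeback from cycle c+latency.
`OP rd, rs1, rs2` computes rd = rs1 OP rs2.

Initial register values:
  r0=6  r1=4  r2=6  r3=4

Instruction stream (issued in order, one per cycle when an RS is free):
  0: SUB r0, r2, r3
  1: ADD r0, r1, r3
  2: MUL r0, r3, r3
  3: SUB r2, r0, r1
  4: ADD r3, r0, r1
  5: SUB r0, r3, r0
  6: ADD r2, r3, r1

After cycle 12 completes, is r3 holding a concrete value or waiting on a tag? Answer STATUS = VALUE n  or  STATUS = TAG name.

STATUS = VALUE 20

cycle 1: issue SUB r0<-Add1 // r0:Add1,r1:4,r2:6,r3:4
cycle 2: issue ADD r0<-Add2 // r0:Add2,r1:4,r2:6,r3:4
cycle 3: CDB Add1=2; issue MUL r0<-Mul1 // r0:Mul1,r1:4,r2:6,r3:4
cycle 4: CDB Add2=8; issue SUB r2<-Add1 // r0:Mul1,r1:4,r2:Add1,r3:4
cycle 5: issue ADD r3<-Add2 // r0:Mul1,r1:4,r2:Add1,r3:Add2
cycle 6: issue SUB r0<-Add3 // r0:Add3,r1:4,r2:Add1,r3:Add2
cycle 7: CDB Mul1=16; stall // r0:Add3,r1:4,r2:Add1,r3:Add2
cycle 8: stall // r0:Add3,r1:4,r2:Add1,r3:Add2
cycle 9: CDB Add1=12; issue ADD r2<-Add1 // r0:Add3,r1:4,r2:Add1,r3:Add2
cycle 10: CDB Add2=20 // r0:Add3,r1:4,r2:Add1,r3:20
cycle 11: - // r0:Add3,r1:4,r2:Add1,r3:20
cycle 12: CDB Add1=24 // r0:Add3,r1:4,r2:24,r3:20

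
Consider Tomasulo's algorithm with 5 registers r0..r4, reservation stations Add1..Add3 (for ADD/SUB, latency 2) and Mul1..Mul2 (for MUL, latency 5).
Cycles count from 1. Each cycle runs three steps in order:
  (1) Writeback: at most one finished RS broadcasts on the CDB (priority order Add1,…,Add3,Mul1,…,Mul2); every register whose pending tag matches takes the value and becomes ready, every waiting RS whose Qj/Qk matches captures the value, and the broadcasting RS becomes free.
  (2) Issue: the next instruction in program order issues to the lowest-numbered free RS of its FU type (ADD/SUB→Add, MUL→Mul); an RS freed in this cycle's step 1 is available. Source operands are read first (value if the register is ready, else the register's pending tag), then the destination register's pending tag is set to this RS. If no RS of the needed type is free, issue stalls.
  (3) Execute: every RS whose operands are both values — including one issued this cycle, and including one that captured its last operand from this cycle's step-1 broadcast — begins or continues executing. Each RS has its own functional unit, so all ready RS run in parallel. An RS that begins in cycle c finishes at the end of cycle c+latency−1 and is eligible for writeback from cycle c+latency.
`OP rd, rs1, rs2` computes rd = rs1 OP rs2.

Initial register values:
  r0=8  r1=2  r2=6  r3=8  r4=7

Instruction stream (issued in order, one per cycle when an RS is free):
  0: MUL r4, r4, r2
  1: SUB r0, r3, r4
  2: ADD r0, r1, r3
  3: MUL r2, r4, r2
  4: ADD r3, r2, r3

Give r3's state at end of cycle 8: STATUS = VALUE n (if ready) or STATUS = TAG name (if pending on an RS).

STATUS = TAG Add2

  c1: issue MUL r4<-Mul1  regs: r0:8,r1:2,r2:6,r3:8,r4:Mul1
  c2: issue SUB r0<-Add1  regs: r0:Add1,r1:2,r2:6,r3:8,r4:Mul1
  c3: issue ADD r0<-Add2  regs: r0:Add2,r1:2,r2:6,r3:8,r4:Mul1
  c4: issue MUL r2<-Mul2  regs: r0:Add2,r1:2,r2:Mul2,r3:8,r4:Mul1
  c5: CDB Add2=10; issue ADD r3<-Add2  regs: r0:10,r1:2,r2:Mul2,r3:Add2,r4:Mul1
  c6: CDB Mul1=42  regs: r0:10,r1:2,r2:Mul2,r3:Add2,r4:42
  c7: -  regs: r0:10,r1:2,r2:Mul2,r3:Add2,r4:42
  c8: CDB Add1=-34  regs: r0:10,r1:2,r2:Mul2,r3:Add2,r4:42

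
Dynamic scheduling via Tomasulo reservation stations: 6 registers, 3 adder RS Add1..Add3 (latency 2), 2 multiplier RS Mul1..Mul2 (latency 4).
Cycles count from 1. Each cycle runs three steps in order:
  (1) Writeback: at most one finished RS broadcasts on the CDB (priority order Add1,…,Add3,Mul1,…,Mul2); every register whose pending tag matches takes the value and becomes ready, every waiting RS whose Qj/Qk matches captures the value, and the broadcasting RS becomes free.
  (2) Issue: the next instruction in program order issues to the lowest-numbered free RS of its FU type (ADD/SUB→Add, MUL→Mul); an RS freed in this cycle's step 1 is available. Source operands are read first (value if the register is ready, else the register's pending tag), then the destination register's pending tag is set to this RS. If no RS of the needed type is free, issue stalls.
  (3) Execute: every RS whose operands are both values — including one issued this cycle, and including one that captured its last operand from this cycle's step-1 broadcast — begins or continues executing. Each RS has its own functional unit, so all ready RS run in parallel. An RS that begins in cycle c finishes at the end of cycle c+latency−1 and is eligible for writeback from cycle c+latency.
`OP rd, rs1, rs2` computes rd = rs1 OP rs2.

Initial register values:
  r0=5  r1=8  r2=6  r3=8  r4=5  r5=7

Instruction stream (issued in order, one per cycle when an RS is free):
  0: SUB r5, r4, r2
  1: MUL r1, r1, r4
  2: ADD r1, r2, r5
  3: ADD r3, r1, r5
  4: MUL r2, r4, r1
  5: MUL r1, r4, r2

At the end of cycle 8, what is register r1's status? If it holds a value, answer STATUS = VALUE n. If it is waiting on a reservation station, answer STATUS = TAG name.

  c1: issue SUB r5<-Add1  regs: r0:5,r1:8,r2:6,r3:8,r4:5,r5:Add1
  c2: issue MUL r1<-Mul1  regs: r0:5,r1:Mul1,r2:6,r3:8,r4:5,r5:Add1
  c3: CDB Add1=-1; issue ADD r1<-Add1  regs: r0:5,r1:Add1,r2:6,r3:8,r4:5,r5:-1
  c4: issue ADD r3<-Add2  regs: r0:5,r1:Add1,r2:6,r3:Add2,r4:5,r5:-1
  c5: CDB Add1=5; issue MUL r2<-Mul2  regs: r0:5,r1:5,r2:Mul2,r3:Add2,r4:5,r5:-1
  c6: CDB Mul1=40; issue MUL r1<-Mul1  regs: r0:5,r1:Mul1,r2:Mul2,r3:Add2,r4:5,r5:-1
  c7: CDB Add2=4  regs: r0:5,r1:Mul1,r2:Mul2,r3:4,r4:5,r5:-1
  c8: -  regs: r0:5,r1:Mul1,r2:Mul2,r3:4,r4:5,r5:-1

STATUS = TAG Mul1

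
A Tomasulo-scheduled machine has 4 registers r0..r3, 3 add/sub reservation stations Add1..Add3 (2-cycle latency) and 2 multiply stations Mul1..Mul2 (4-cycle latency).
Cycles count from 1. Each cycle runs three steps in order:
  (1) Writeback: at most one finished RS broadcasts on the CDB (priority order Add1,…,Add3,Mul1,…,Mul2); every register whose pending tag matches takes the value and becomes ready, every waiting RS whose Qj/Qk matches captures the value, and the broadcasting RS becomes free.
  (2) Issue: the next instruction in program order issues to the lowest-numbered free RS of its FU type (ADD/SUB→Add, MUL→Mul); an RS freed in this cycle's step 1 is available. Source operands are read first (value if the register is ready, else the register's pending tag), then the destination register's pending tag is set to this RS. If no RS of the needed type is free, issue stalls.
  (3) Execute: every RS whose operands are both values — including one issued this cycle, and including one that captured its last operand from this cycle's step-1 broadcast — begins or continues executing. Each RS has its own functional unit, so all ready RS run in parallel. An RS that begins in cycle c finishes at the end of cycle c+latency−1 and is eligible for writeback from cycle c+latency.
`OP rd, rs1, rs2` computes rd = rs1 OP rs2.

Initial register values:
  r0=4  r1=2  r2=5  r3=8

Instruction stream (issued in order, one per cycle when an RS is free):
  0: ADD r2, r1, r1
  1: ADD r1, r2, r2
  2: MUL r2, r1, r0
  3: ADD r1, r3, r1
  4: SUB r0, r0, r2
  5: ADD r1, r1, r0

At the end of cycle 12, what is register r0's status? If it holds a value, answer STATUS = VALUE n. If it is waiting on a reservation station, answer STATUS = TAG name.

STATUS = VALUE -28

  c1: issue ADD r2<-Add1  regs: r0:4,r1:2,r2:Add1,r3:8
  c2: issue ADD r1<-Add2  regs: r0:4,r1:Add2,r2:Add1,r3:8
  c3: CDB Add1=4; issue MUL r2<-Mul1  regs: r0:4,r1:Add2,r2:Mul1,r3:8
  c4: issue ADD r1<-Add1  regs: r0:4,r1:Add1,r2:Mul1,r3:8
  c5: CDB Add2=8; issue SUB r0<-Add2  regs: r0:Add2,r1:Add1,r2:Mul1,r3:8
  c6: issue ADD r1<-Add3  regs: r0:Add2,r1:Add3,r2:Mul1,r3:8
  c7: CDB Add1=16  regs: r0:Add2,r1:Add3,r2:Mul1,r3:8
  c8: -  regs: r0:Add2,r1:Add3,r2:Mul1,r3:8
  c9: CDB Mul1=32  regs: r0:Add2,r1:Add3,r2:32,r3:8
  c10: -  regs: r0:Add2,r1:Add3,r2:32,r3:8
  c11: CDB Add2=-28  regs: r0:-28,r1:Add3,r2:32,r3:8
  c12: -  regs: r0:-28,r1:Add3,r2:32,r3:8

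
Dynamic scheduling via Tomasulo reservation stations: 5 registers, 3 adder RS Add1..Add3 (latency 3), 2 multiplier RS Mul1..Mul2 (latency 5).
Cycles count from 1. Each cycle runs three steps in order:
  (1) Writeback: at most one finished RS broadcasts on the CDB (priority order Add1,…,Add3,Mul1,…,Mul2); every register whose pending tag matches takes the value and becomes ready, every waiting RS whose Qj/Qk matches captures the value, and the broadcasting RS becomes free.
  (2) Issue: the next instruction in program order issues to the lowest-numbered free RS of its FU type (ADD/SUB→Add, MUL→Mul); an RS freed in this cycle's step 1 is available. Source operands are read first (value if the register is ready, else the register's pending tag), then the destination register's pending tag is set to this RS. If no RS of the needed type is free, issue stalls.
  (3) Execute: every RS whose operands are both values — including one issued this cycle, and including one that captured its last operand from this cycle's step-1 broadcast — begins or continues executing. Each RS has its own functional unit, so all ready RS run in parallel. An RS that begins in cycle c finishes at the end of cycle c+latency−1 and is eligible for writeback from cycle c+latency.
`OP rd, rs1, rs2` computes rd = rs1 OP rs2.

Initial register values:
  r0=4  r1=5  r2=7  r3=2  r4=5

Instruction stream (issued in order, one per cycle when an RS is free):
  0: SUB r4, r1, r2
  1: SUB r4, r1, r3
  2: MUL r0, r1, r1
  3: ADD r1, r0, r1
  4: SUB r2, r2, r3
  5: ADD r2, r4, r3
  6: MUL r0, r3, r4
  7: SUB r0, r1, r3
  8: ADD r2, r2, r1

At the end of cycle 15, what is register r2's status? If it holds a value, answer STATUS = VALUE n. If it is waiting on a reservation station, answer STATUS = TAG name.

c1: issue SUB r4<-Add1 | r0:4,r1:5,r2:7,r3:2,r4:Add1
c2: issue SUB r4<-Add2 | r0:4,r1:5,r2:7,r3:2,r4:Add2
c3: issue MUL r0<-Mul1 | r0:Mul1,r1:5,r2:7,r3:2,r4:Add2
c4: CDB Add1=-2; issue ADD r1<-Add1 | r0:Mul1,r1:Add1,r2:7,r3:2,r4:Add2
c5: CDB Add2=3; issue SUB r2<-Add2 | r0:Mul1,r1:Add1,r2:Add2,r3:2,r4:3
c6: issue ADD r2<-Add3 | r0:Mul1,r1:Add1,r2:Add3,r3:2,r4:3
c7: issue MUL r0<-Mul2 | r0:Mul2,r1:Add1,r2:Add3,r3:2,r4:3
c8: CDB Add2=5; issue SUB r0<-Add2 | r0:Add2,r1:Add1,r2:Add3,r3:2,r4:3
c9: CDB Add3=5; issue ADD r2<-Add3 | r0:Add2,r1:Add1,r2:Add3,r3:2,r4:3
c10: CDB Mul1=25 | r0:Add2,r1:Add1,r2:Add3,r3:2,r4:3
c11: - | r0:Add2,r1:Add1,r2:Add3,r3:2,r4:3
c12: CDB Mul2=6 | r0:Add2,r1:Add1,r2:Add3,r3:2,r4:3
c13: CDB Add1=30 | r0:Add2,r1:30,r2:Add3,r3:2,r4:3
c14: - | r0:Add2,r1:30,r2:Add3,r3:2,r4:3
c15: - | r0:Add2,r1:30,r2:Add3,r3:2,r4:3

STATUS = TAG Add3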